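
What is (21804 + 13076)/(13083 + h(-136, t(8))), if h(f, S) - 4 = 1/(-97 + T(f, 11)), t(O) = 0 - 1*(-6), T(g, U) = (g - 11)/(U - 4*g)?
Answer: 627630720/235487293 ≈ 2.6652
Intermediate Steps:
T(g, U) = (-11 + g)/(U - 4*g)
t(O) = 6 (t(O) = 0 + 6 = 6)
h(f, S) = 4 + 1/(-97 + (-11 + f)/(11 - 4*f))
(21804 + 13076)/(13083 + h(-136, t(8))) = (21804 + 13076)/(13083 + (-4301 + 1552*(-136))/(-1078 + 389*(-136))) = 34880/(13083 + (-4301 - 211072)/(-1078 - 52904)) = 34880/(13083 - 215373/(-53982)) = 34880/(13083 - 1/53982*(-215373)) = 34880/(13083 + 71791/17994) = 34880/(235487293/17994) = 34880*(17994/235487293) = 627630720/235487293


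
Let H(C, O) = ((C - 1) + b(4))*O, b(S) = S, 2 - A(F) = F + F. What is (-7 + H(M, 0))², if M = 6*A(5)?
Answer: 49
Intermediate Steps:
A(F) = 2 - 2*F (A(F) = 2 - (F + F) = 2 - 2*F)
M = -48 (M = 6*(2 - 2*5) = 6*(2 - 10) = 6*(-8) = -48)
H(C, O) = O*(3 + C) (H(C, O) = ((C - 1) + 4)*O = ((-1 + C) + 4)*O = (3 + C)*O = O*(3 + C))
(-7 + H(M, 0))² = (-7 + 0*(3 - 48))² = (-7 + 0*(-45))² = (-7 + 0)² = (-7)² = 49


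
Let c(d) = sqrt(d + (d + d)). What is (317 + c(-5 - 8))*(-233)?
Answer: -73861 - 233*I*sqrt(39) ≈ -73861.0 - 1455.1*I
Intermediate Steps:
c(d) = sqrt(3)*sqrt(d) (c(d) = sqrt(d + 2*d) = sqrt(3*d) = sqrt(3)*sqrt(d))
(317 + c(-5 - 8))*(-233) = (317 + sqrt(3)*sqrt(-5 - 8))*(-233) = (317 + sqrt(3)*sqrt(-13))*(-233) = (317 + sqrt(3)*(I*sqrt(13)))*(-233) = (317 + I*sqrt(39))*(-233) = -73861 - 233*I*sqrt(39)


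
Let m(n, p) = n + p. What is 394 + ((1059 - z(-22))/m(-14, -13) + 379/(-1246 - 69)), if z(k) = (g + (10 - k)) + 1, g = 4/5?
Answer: 12630599/35505 ≈ 355.74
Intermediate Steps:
g = ⅘ (g = 4*(⅕) = ⅘ ≈ 0.80000)
z(k) = 59/5 - k (z(k) = (⅘ + (10 - k)) + 1 = (54/5 - k) + 1 = 59/5 - k)
394 + ((1059 - z(-22))/m(-14, -13) + 379/(-1246 - 69)) = 394 + ((1059 - (59/5 - 1*(-22)))/(-14 - 13) + 379/(-1246 - 69)) = 394 + ((1059 - (59/5 + 22))/(-27) + 379/(-1315)) = 394 + ((1059 - 1*169/5)*(-1/27) + 379*(-1/1315)) = 394 + ((1059 - 169/5)*(-1/27) - 379/1315) = 394 + ((5126/5)*(-1/27) - 379/1315) = 394 + (-5126/135 - 379/1315) = 394 - 1358371/35505 = 12630599/35505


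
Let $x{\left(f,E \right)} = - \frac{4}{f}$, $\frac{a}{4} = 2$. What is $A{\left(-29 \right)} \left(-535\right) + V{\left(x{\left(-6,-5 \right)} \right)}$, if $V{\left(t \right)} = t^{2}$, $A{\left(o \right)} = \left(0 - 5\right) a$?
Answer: $\frac{192604}{9} \approx 21400.0$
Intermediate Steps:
$a = 8$ ($a = 4 \cdot 2 = 8$)
$A{\left(o \right)} = -40$ ($A{\left(o \right)} = \left(0 - 5\right) 8 = \left(-5\right) 8 = -40$)
$A{\left(-29 \right)} \left(-535\right) + V{\left(x{\left(-6,-5 \right)} \right)} = \left(-40\right) \left(-535\right) + \left(- \frac{4}{-6}\right)^{2} = 21400 + \left(\left(-4\right) \left(- \frac{1}{6}\right)\right)^{2} = 21400 + \left(\frac{2}{3}\right)^{2} = 21400 + \frac{4}{9} = \frac{192604}{9}$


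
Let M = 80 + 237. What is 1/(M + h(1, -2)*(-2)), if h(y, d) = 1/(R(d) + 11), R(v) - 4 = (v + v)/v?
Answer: 17/5387 ≈ 0.0031557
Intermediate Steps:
R(v) = 6 (R(v) = 4 + (v + v)/v = 4 + (2*v)/v = 4 + 2 = 6)
M = 317
h(y, d) = 1/17 (h(y, d) = 1/(6 + 11) = 1/17)
1/(M + h(1, -2)*(-2)) = 1/(317 + (1/17)*(-2)) = 1/(317 - 2/17) = 1/(5387/17) = 17/5387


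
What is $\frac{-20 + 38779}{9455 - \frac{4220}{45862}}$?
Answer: $\frac{888782629}{216810495} \approx 4.0993$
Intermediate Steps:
$\frac{-20 + 38779}{9455 - \frac{4220}{45862}} = \frac{38759}{9455 - \frac{2110}{22931}} = \frac{38759}{\frac{216810495}{22931}} = 38759 \cdot \frac{22931}{216810495} = \frac{888782629}{216810495}$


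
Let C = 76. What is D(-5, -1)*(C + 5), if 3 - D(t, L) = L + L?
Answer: 405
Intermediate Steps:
D(t, L) = 3 - 2*L (D(t, L) = 3 - (L + L) = 3 - 2*L)
D(-5, -1)*(C + 5) = (3 - 2*(-1))*(76 + 5) = (3 + 2)*81 = 5*81 = 405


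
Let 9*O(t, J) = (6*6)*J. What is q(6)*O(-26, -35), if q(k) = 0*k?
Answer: 0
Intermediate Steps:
q(k) = 0
O(t, J) = 4*J (O(t, J) = ((6*6)*J)/9 = (36*J)/9 = 4*J)
q(6)*O(-26, -35) = 0*(4*(-35)) = 0*(-140) = 0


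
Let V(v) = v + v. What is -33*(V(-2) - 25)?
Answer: 957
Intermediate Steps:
V(v) = 2*v
-33*(V(-2) - 25) = -33*(2*(-2) - 25) = -33*(-4 - 25) = -33*(-29) = 957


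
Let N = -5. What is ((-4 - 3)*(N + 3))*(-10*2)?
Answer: -280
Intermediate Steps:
((-4 - 3)*(N + 3))*(-10*2) = ((-4 - 3)*(-5 + 3))*(-10*2) = -7*(-2)*(-20) = 14*(-20) = -280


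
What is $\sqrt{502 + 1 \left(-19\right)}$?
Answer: $\sqrt{483} \approx 21.977$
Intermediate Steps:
$\sqrt{502 + 1 \left(-19\right)} = \sqrt{502 - 19} = \sqrt{483}$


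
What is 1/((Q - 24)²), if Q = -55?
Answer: 1/6241 ≈ 0.00016023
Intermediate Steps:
1/((Q - 24)²) = 1/((-55 - 24)²) = 1/((-79)²) = 1/6241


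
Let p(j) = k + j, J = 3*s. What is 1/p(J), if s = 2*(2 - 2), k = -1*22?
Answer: -1/22 ≈ -0.045455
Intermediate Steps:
k = -22
s = 0 (s = 2*0 = 0)
J = 0 (J = 3*0 = 0)
p(j) = -22 + j
1/p(J) = 1/(-22 + 0) = 1/(-22) = -1/22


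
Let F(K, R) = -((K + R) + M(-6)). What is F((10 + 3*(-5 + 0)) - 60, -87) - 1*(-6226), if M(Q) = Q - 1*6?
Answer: 6390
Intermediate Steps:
M(Q) = -6 + Q (M(Q) = Q - 6 = -6 + Q)
F(K, R) = 12 - K - R (F(K, R) = -((K + R) + (-6 - 6)) = -((K + R) - 12) = -(-12 + K + R) = 12 - K - R)
F((10 + 3*(-5 + 0)) - 60, -87) - 1*(-6226) = (12 - ((10 + 3*(-5 + 0)) - 60) - 1*(-87)) - 1*(-6226) = (12 - ((10 + 3*(-5)) - 60) + 87) + 6226 = (12 - ((10 - 15) - 60) + 87) + 6226 = (12 - (-5 - 60) + 87) + 6226 = (12 - 1*(-65) + 87) + 6226 = (12 + 65 + 87) + 6226 = 164 + 6226 = 6390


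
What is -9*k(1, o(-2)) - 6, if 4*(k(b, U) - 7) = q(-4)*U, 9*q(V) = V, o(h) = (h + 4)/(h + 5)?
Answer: -205/3 ≈ -68.333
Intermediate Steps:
o(h) = (4 + h)/(5 + h)
q(V) = V/9
k(b, U) = 7 - U/9 (k(b, U) = 7 + (((⅑)*(-4))*U)/4 = 7 + (-4*U/9)/4 = 7 - U/9)
-9*k(1, o(-2)) - 6 = -9*(7 - (4 - 2)/(9*(5 - 2))) - 6 = -9*(7 - 2/(9*3)) - 6 = -9*(7 - 2/27) - 6 = -9*187/27 - 6 = -187/3 - 6 = -205/3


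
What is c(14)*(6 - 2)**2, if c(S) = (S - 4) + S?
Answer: 384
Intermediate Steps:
c(S) = -4 + 2*S (c(S) = (-4 + S) + S = -4 + 2*S)
c(14)*(6 - 2)**2 = (-4 + 2*14)*(6 - 2)**2 = (-4 + 28)*4**2 = 24*16 = 384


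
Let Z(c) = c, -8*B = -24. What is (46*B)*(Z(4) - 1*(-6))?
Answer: 1380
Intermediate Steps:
B = 3 (B = -⅛*(-24) = 3)
(46*B)*(Z(4) - 1*(-6)) = (46*3)*(4 - 1*(-6)) = 138*(4 + 6) = 138*10 = 1380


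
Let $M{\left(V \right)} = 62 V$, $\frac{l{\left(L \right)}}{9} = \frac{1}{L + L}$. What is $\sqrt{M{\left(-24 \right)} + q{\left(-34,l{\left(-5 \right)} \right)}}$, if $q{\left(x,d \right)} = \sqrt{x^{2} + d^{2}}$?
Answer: $\frac{\sqrt{-148800 + 10 \sqrt{115681}}}{10} \approx 38.131 i$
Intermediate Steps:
$l{\left(L \right)} = \frac{9}{2 L}$ ($l{\left(L \right)} = \frac{9}{L + L} = \frac{9}{2 L}$)
$q{\left(x,d \right)} = \sqrt{d^{2} + x^{2}}$
$\sqrt{M{\left(-24 \right)} + q{\left(-34,l{\left(-5 \right)} \right)}} = \sqrt{62 \left(-24\right) + \sqrt{\left(\frac{9}{2 \left(-5\right)}\right)^{2} + \left(-34\right)^{2}}} = \sqrt{-1488 + \sqrt{\left(\frac{9}{2} \left(- \frac{1}{5}\right)\right)^{2} + 1156}} = \sqrt{-1488 + \sqrt{\left(- \frac{9}{10}\right)^{2} + 1156}} = \sqrt{-1488 + \sqrt{\frac{81}{100} + 1156}} = \sqrt{-1488 + \sqrt{\frac{115681}{100}}} = \sqrt{-1488 + \frac{\sqrt{115681}}{10}}$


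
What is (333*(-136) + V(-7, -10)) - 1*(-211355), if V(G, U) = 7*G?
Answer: 166018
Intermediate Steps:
(333*(-136) + V(-7, -10)) - 1*(-211355) = (333*(-136) + 7*(-7)) - 1*(-211355) = (-45288 - 49) + 211355 = -45337 + 211355 = 166018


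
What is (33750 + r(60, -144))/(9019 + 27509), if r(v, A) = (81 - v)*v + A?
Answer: 5811/6088 ≈ 0.95450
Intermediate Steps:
r(v, A) = A + v*(81 - v) (r(v, A) = v*(81 - v) + A = A + v*(81 - v))
(33750 + r(60, -144))/(9019 + 27509) = (33750 + (-144 - 1*60**2 + 81*60))/(9019 + 27509) = (33750 + (-144 - 1*3600 + 4860))/36528 = (33750 + (-144 - 3600 + 4860))*(1/36528) = (33750 + 1116)*(1/36528) = 34866*(1/36528) = 5811/6088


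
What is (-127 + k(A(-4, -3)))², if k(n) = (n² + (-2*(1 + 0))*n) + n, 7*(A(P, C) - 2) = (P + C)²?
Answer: 3025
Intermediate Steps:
A(P, C) = 2 + (C + P)²/7 (A(P, C) = 2 + (P + C)²/7 = 2 + (C + P)²/7)
k(n) = n² - n (k(n) = (n² + (-2*1)*n) + n = (n² - 2*n) + n = n² - n)
(-127 + k(A(-4, -3)))² = (-127 + (2 + (-3 - 4)²/7)*(-1 + (2 + (-3 - 4)²/7)))² = (-127 + (2 + (⅐)*(-7)²)*(-1 + (2 + (⅐)*(-7)²)))² = (-127 + (2 + (⅐)*49)*(-1 + (2 + (⅐)*49)))² = (-127 + (2 + 7)*(-1 + (2 + 7)))² = (-127 + 9*(-1 + 9))² = (-127 + 9*8)² = (-127 + 72)² = (-55)² = 3025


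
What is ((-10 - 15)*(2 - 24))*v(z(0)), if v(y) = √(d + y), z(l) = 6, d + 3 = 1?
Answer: 1100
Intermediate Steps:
d = -2 (d = -3 + 1 = -2)
v(y) = √(-2 + y)
((-10 - 15)*(2 - 24))*v(z(0)) = ((-10 - 15)*(2 - 24))*√(-2 + 6) = (-25*(-22))*√4 = 550*2 = 1100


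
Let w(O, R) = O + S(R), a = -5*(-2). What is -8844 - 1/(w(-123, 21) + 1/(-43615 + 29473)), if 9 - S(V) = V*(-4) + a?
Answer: -5002868622/565681 ≈ -8844.0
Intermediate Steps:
a = 10
S(V) = -1 + 4*V (S(V) = 9 - (V*(-4) + 10) = 9 - (-4*V + 10) = 9 - (10 - 4*V) = 9 + (-10 + 4*V) = -1 + 4*V)
w(O, R) = -1 + O + 4*R (w(O, R) = O + (-1 + 4*R) = -1 + O + 4*R)
-8844 - 1/(w(-123, 21) + 1/(-43615 + 29473)) = -8844 - 1/((-1 - 123 + 4*21) + 1/(-43615 + 29473)) = -8844 - 1/((-1 - 123 + 84) + 1/(-14142)) = -8844 - 1/(-40 - 1/14142) = -8844 - 1/(-565681/14142) = -8844 - 1*(-14142/565681) = -8844 + 14142/565681 = -5002868622/565681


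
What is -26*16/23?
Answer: -416/23 ≈ -18.087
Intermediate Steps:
-26*16/23 = -416*1/23 = -416/23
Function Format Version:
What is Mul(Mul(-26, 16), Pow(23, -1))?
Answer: Rational(-416, 23) ≈ -18.087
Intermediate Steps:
Mul(Mul(-26, 16), Pow(23, -1)) = Mul(-416, Rational(1, 23)) = Rational(-416, 23)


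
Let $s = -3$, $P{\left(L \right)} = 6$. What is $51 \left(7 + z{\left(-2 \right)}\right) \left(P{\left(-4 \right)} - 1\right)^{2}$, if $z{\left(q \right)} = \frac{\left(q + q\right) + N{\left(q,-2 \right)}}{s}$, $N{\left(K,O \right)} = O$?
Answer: $11475$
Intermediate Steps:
$z{\left(q \right)} = \frac{2}{3} - \frac{2 q}{3}$ ($z{\left(q \right)} = \frac{\left(q + q\right) - 2}{-3} = \left(2 q - 2\right) \left(- \frac{1}{3}\right) = \left(-2 + 2 q\right) \left(- \frac{1}{3}\right) = \frac{2}{3} - \frac{2 q}{3}$)
$51 \left(7 + z{\left(-2 \right)}\right) \left(P{\left(-4 \right)} - 1\right)^{2} = 51 \left(7 + \left(\frac{2}{3} - - \frac{4}{3}\right)\right) \left(6 - 1\right)^{2} = 51 \left(7 + \left(\frac{2}{3} + \frac{4}{3}\right)\right) 5^{2} = 51 \left(7 + 2\right) 25 = 51 \cdot 9 \cdot 25 = 51 \cdot 225 = 11475$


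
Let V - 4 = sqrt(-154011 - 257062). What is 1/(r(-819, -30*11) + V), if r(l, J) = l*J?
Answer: 270274/73048446149 - I*sqrt(411073)/73048446149 ≈ 3.6999e-6 - 8.7771e-9*I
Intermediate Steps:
V = 4 + I*sqrt(411073) (V = 4 + sqrt(-154011 - 257062) = 4 + sqrt(-411073) = 4 + I*sqrt(411073) ≈ 4.0 + 641.15*I)
r(l, J) = J*l
1/(r(-819, -30*11) + V) = 1/(-30*11*(-819) + (4 + I*sqrt(411073))) = 1/(-330*(-819) + (4 + I*sqrt(411073))) = 1/(270270 + (4 + I*sqrt(411073))) = 1/(270274 + I*sqrt(411073))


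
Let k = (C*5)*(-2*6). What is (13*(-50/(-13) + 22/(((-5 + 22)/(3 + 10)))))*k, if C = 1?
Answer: -274080/17 ≈ -16122.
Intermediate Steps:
k = -60 (k = (1*5)*(-2*6) = 5*(-12) = -60)
(13*(-50/(-13) + 22/(((-5 + 22)/(3 + 10)))))*k = (13*(-50/(-13) + 22/(((-5 + 22)/(3 + 10)))))*(-60) = (13*(-50*(-1/13) + 22/((17/13))))*(-60) = (13*(50/13 + 22/((17*(1/13)))))*(-60) = (13*(50/13 + 22/(17/13)))*(-60) = (13*(50/13 + 22*(13/17)))*(-60) = (13*(50/13 + 286/17))*(-60) = (13*(4568/221))*(-60) = (4568/17)*(-60) = -274080/17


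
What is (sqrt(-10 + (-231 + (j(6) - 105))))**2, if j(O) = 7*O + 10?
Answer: -294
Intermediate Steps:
j(O) = 10 + 7*O
(sqrt(-10 + (-231 + (j(6) - 105))))**2 = (sqrt(-10 + (-231 + ((10 + 7*6) - 105))))**2 = (sqrt(-10 + (-231 + ((10 + 42) - 105))))**2 = (sqrt(-10 + (-231 + (52 - 105))))**2 = (sqrt(-10 + (-231 - 53)))**2 = (sqrt(-10 - 284))**2 = (sqrt(-294))**2 = (7*I*sqrt(6))**2 = -294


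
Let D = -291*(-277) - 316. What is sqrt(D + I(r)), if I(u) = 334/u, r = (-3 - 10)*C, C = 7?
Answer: sqrt(664859377)/91 ≈ 283.35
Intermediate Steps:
r = -91 (r = (-3 - 10)*7 = -13*7 = -91)
D = 80291 (D = 80607 - 316 = 80291)
sqrt(D + I(r)) = sqrt(80291 + 334/(-91)) = sqrt(80291 + 334*(-1/91)) = sqrt(80291 - 334/91) = sqrt(7306147/91) = sqrt(664859377)/91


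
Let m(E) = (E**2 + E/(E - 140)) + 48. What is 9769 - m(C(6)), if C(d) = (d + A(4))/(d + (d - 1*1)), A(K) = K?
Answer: 179949694/18513 ≈ 9720.2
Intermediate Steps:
C(d) = (4 + d)/(-1 + 2*d) (C(d) = (d + 4)/(d + (d - 1*1)) = (4 + d)/(d + (d - 1)) = (4 + d)/(d + (-1 + d)) = (4 + d)/(-1 + 2*d))
m(E) = 48 + E**2 + E/(-140 + E) (m(E) = (E**2 + E/(-140 + E)) + 48 = 48 + E**2 + E/(-140 + E))
9769 - m(C(6)) = 9769 - (-6720 + ((4 + 6)/(-1 + 2*6))**3 - 140*(4 + 6)**2/(-1 + 2*6)**2 + 49*((4 + 6)/(-1 + 2*6)))/(-140 + (4 + 6)/(-1 + 2*6)) = 9769 - (-6720 + (10/(-1 + 12))**3 - 140*100/(-1 + 12)**2 + 49*(10/(-1 + 12)))/(-140 + 10/(-1 + 12)) = 9769 - (-6720 + (10/11)**3 - 140*(10/11)**2 + 49*(10/11))/(-140 + 10/11) = 9769 - (-6720 + 1000/1331 - 140*100/121 + 490/11)/(-1530/11) = 9769 - (-11)*(-6720 + 1000/1331 - 14000/121 + 490/11)/1530 = 9769 - (-11)*(-9038030)/(1530*1331) = 9769 - 1*903803/18513 = 9769 - 903803/18513 = 179949694/18513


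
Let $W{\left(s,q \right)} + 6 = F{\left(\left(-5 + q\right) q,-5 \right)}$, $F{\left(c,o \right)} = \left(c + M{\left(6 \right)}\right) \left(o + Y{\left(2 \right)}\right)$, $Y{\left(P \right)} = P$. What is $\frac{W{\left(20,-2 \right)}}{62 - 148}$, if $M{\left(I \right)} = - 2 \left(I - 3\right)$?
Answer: $\frac{15}{43} \approx 0.34884$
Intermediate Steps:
$M{\left(I \right)} = 6 - 2 I$ ($M{\left(I \right)} = - 2 \left(-3 + I\right) = 6 - 2 I$)
$F{\left(c,o \right)} = \left(-6 + c\right) \left(2 + o\right)$ ($F{\left(c,o \right)} = \left(c + \left(6 - 12\right)\right) \left(o + 2\right) = \left(c + \left(6 - 12\right)\right) \left(2 + o\right) = \left(c - 6\right) \left(2 + o\right) = \left(-6 + c\right) \left(2 + o\right)$)
$W{\left(s,q \right)} = 12 - 3 q \left(-5 + q\right)$ ($W{\left(s,q \right)} = -6 + \left(-12 - -30 + 2 \left(-5 + q\right) q + \left(-5 + q\right) q \left(-5\right)\right) = -6 + \left(-12 + 30 + 2 q \left(-5 + q\right) + q \left(-5 + q\right) \left(-5\right)\right) = -6 + \left(-12 + 30 + 2 q \left(-5 + q\right) - 5 q \left(-5 + q\right)\right) = -6 - \left(-18 + 3 q \left(-5 + q\right)\right) = 12 - 3 q \left(-5 + q\right)$)
$\frac{W{\left(20,-2 \right)}}{62 - 148} = \frac{12 - - 6 \left(-5 - 2\right)}{62 - 148} = \frac{12 - \left(-6\right) \left(-7\right)}{-86} = \left(12 - 42\right) \left(- \frac{1}{86}\right) = \left(-30\right) \left(- \frac{1}{86}\right) = \frac{15}{43}$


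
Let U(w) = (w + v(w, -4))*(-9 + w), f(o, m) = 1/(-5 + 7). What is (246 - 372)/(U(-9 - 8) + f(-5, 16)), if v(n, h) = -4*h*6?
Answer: 84/1369 ≈ 0.061359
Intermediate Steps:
v(n, h) = -24*h
f(o, m) = ½ (f(o, m) = 1/2 = ½)
U(w) = (-9 + w)*(96 + w) (U(w) = (w - 24*(-4))*(-9 + w) = (w + 96)*(-9 + w) = (96 + w)*(-9 + w) = (-9 + w)*(96 + w))
(246 - 372)/(U(-9 - 8) + f(-5, 16)) = (246 - 372)/((-864 + (-9 - 8)² + 87*(-9 - 8)) + ½) = -126/((-864 + (-17)² + 87*(-17)) + ½) = -126/((-864 + 289 - 1479) + ½) = -126/(-2054 + ½) = -126/(-4107/2) = -126*(-2/4107) = 84/1369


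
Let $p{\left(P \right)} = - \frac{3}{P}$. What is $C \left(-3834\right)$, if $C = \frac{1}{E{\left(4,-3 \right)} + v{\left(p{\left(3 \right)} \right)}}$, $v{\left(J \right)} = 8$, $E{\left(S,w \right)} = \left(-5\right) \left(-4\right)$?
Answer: $- \frac{1917}{14} \approx -136.93$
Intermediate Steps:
$E{\left(S,w \right)} = 20$
$C = \frac{1}{28}$ ($C = \frac{1}{20 + 8} = \frac{1}{28} \approx 0.035714$)
$C \left(-3834\right) = \frac{1}{28} \left(-3834\right) = - \frac{1917}{14}$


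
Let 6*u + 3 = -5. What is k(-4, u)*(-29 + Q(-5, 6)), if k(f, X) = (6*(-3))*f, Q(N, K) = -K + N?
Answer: -2880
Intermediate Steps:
Q(N, K) = N - K
u = -4/3 (u = -½ + (⅙)*(-5) = -½ - ⅚ = -4/3 ≈ -1.3333)
k(f, X) = -18*f
k(-4, u)*(-29 + Q(-5, 6)) = (-18*(-4))*(-29 + (-5 - 1*6)) = 72*(-29 + (-5 - 6)) = 72*(-29 - 11) = 72*(-40) = -2880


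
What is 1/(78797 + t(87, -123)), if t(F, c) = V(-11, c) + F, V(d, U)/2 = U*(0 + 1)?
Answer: 1/78638 ≈ 1.2716e-5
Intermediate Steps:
V(d, U) = 2*U (V(d, U) = 2*(U*(0 + 1)) = 2*(U*1) = 2*U)
t(F, c) = F + 2*c (t(F, c) = 2*c + F = F + 2*c)
1/(78797 + t(87, -123)) = 1/(78797 + (87 + 2*(-123))) = 1/(78797 + (87 - 246)) = 1/(78797 - 159) = 1/78638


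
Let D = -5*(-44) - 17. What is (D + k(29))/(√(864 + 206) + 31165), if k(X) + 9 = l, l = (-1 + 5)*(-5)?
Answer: 1084542/194251231 - 174*√1070/971256155 ≈ 0.0055773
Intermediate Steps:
l = -20 (l = 4*(-5) = -20)
k(X) = -29 (k(X) = -9 - 20 = -29)
D = 203 (D = 220 - 17 = 203)
(D + k(29))/(√(864 + 206) + 31165) = (203 - 29)/(√(864 + 206) + 31165) = 174/(√1070 + 31165) = 174/(31165 + √1070)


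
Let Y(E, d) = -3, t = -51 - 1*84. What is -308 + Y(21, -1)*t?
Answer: 97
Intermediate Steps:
t = -135 (t = -51 - 84 = -135)
-308 + Y(21, -1)*t = -308 - 3*(-135) = -308 + 405 = 97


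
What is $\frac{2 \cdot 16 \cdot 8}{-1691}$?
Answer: $- \frac{256}{1691} \approx -0.15139$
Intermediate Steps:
$\frac{2 \cdot 16 \cdot 8}{-1691} = 2 \cdot 128 \left(- \frac{1}{1691}\right) = 256 \left(- \frac{1}{1691}\right) = - \frac{256}{1691}$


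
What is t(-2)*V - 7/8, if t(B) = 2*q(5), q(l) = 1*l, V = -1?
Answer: -87/8 ≈ -10.875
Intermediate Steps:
q(l) = l
t(B) = 10 (t(B) = 2*5 = 10)
t(-2)*V - 7/8 = 10*(-1) - 7/8 = -10 - 7*⅛ = -10 - 7/8 = -87/8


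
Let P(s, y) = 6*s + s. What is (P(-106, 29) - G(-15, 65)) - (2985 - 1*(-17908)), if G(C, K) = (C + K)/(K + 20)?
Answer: -367805/17 ≈ -21636.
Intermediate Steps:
G(C, K) = (C + K)/(20 + K)
P(s, y) = 7*s
(P(-106, 29) - G(-15, 65)) - (2985 - 1*(-17908)) = (7*(-106) - (-15 + 65)/(20 + 65)) - (2985 - 1*(-17908)) = (-742 - 50/85) - (2985 + 17908) = (-742 - 50/85) - 1*20893 = (-742 - 1*10/17) - 20893 = (-742 - 10/17) - 20893 = -12624/17 - 20893 = -367805/17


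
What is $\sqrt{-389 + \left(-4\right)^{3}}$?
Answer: $i \sqrt{453} \approx 21.284 i$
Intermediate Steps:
$\sqrt{-389 + \left(-4\right)^{3}} = \sqrt{-389 - 64} = \sqrt{-453} = i \sqrt{453}$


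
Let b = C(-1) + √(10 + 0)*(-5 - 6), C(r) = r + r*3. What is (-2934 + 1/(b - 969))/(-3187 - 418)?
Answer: 2774153719/3408595995 - 11*√10/3408595995 ≈ 0.81387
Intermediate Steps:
C(r) = 4*r (C(r) = r + 3*r = 4*r)
b = -4 - 11*√10 (b = 4*(-1) + √(10 + 0)*(-5 - 6) = -4 + √10*(-11) = -4 - 11*√10 ≈ -38.785)
(-2934 + 1/(b - 969))/(-3187 - 418) = (-2934 + 1/((-4 - 11*√10) - 969))/(-3187 - 418) = (-2934 + 1/(-973 - 11*√10))/(-3605) = (-2934 + 1/(-973 - 11*√10))*(-1/3605) = 2934/3605 - 1/(3605*(-973 - 11*√10))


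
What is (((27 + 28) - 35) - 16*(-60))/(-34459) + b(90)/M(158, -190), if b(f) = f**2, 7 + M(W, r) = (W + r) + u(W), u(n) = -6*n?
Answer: -93361720/11337011 ≈ -8.2351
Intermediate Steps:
M(W, r) = -7 + r - 5*W (M(W, r) = -7 + ((W + r) - 6*W) = -7 + (r - 5*W) = -7 + r - 5*W)
(((27 + 28) - 35) - 16*(-60))/(-34459) + b(90)/M(158, -190) = (((27 + 28) - 35) - 16*(-60))/(-34459) + 90**2/(-7 - 190 - 5*158) = ((55 - 35) + 960)*(-1/34459) + 8100/(-7 - 190 - 790) = (20 + 960)*(-1/34459) + 8100/(-987) = 980*(-1/34459) + 8100*(-1/987) = -980/34459 - 2700/329 = -93361720/11337011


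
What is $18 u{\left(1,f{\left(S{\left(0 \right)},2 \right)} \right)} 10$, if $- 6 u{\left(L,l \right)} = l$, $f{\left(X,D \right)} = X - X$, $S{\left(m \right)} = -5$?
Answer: $0$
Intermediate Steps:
$f{\left(X,D \right)} = 0$
$u{\left(L,l \right)} = - \frac{l}{6}$
$18 u{\left(1,f{\left(S{\left(0 \right)},2 \right)} \right)} 10 = 18 \left(\left(- \frac{1}{6}\right) 0\right) 10 = 18 \cdot 0 \cdot 10 = 0 \cdot 10 = 0$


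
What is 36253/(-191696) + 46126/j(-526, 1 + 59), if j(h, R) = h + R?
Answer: -4429531797/44665168 ≈ -99.172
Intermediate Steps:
j(h, R) = R + h
36253/(-191696) + 46126/j(-526, 1 + 59) = 36253/(-191696) + 46126/((1 + 59) - 526) = 36253*(-1/191696) + 46126/(60 - 526) = -36253/191696 + 46126/(-466) = -36253/191696 + 46126*(-1/466) = -36253/191696 - 23063/233 = -4429531797/44665168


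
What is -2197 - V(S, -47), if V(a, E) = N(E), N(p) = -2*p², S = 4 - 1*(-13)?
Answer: 2221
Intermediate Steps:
S = 17 (S = 4 + 13 = 17)
V(a, E) = -2*E²
-2197 - V(S, -47) = -2197 - (-2)*(-47)² = -2197 - (-2)*2209 = -2197 - 1*(-4418) = -2197 + 4418 = 2221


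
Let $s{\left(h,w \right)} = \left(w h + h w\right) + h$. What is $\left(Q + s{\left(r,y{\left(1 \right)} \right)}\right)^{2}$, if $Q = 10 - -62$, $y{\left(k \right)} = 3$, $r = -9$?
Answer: $81$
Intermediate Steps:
$s{\left(h,w \right)} = h + 2 h w$ ($s{\left(h,w \right)} = \left(h w + h w\right) + h = 2 h w + h = h + 2 h w$)
$Q = 72$ ($Q = 10 + 62 = 72$)
$\left(Q + s{\left(r,y{\left(1 \right)} \right)}\right)^{2} = \left(72 - 9 \left(1 + 2 \cdot 3\right)\right)^{2} = \left(72 - 9 \left(1 + 6\right)\right)^{2} = \left(72 - 63\right)^{2} = 9^{2} = 81$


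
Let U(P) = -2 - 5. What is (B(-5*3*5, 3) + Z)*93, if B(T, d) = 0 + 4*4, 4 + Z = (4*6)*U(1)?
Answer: -14508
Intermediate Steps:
U(P) = -7
Z = -172 (Z = -4 + (4*6)*(-7) = -4 + 24*(-7) = -4 - 168 = -172)
B(T, d) = 16 (B(T, d) = 0 + 16 = 16)
(B(-5*3*5, 3) + Z)*93 = (16 - 172)*93 = -156*93 = -14508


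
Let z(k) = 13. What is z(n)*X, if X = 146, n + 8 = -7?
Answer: 1898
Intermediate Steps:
n = -15 (n = -8 - 7 = -15)
z(n)*X = 13*146 = 1898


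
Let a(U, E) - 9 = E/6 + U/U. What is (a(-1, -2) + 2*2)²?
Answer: 1681/9 ≈ 186.78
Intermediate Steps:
a(U, E) = 10 + E/6 (a(U, E) = 9 + (E/6 + U/U) = 9 + (E*(⅙) + 1) = 9 + (E/6 + 1) = 9 + (1 + E/6) = 10 + E/6)
(a(-1, -2) + 2*2)² = ((10 + (⅙)*(-2)) + 2*2)² = ((10 - ⅓) + 4)² = (29/3 + 4)² = (41/3)² = 1681/9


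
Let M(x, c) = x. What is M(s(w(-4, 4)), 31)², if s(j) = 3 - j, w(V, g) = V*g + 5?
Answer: 196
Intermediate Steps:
w(V, g) = 5 + V*g
M(s(w(-4, 4)), 31)² = (3 - (5 - 4*4))² = (3 - (5 - 16))² = (3 - 1*(-11))² = (3 + 11)² = 14² = 196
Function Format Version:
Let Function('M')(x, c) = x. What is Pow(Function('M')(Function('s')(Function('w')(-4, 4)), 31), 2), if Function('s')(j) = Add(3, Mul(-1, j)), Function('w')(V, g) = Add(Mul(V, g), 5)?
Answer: 196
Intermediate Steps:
Function('w')(V, g) = Add(5, Mul(V, g))
Pow(Function('M')(Function('s')(Function('w')(-4, 4)), 31), 2) = Pow(Add(3, Mul(-1, Add(5, Mul(-4, 4)))), 2) = Pow(Add(3, Mul(-1, Add(5, -16))), 2) = Pow(Add(3, Mul(-1, -11)), 2) = Pow(Add(3, 11), 2) = Pow(14, 2) = 196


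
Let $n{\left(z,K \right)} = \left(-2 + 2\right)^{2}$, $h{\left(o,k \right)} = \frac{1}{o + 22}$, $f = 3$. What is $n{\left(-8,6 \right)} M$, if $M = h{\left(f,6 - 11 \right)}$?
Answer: $0$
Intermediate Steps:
$h{\left(o,k \right)} = \frac{1}{22 + o}$
$n{\left(z,K \right)} = 0$ ($n{\left(z,K \right)} = 0^{2} = 0$)
$M = \frac{1}{25}$ ($M = \frac{1}{22 + 3} = \frac{1}{25} \approx 0.04$)
$n{\left(-8,6 \right)} M = 0 \cdot \frac{1}{25} = 0$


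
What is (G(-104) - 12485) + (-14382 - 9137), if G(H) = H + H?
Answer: -36212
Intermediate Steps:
G(H) = 2*H
(G(-104) - 12485) + (-14382 - 9137) = (2*(-104) - 12485) + (-14382 - 9137) = (-208 - 12485) - 23519 = -12693 - 23519 = -36212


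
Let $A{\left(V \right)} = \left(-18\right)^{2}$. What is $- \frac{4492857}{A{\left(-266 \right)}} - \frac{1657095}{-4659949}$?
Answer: $- \frac{6978649195171}{503274492} \approx -13866.0$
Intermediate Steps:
$A{\left(V \right)} = 324$
$- \frac{4492857}{A{\left(-266 \right)}} - \frac{1657095}{-4659949} = - \frac{4492857}{324} - \frac{1657095}{-4659949} = \left(-4492857\right) \frac{1}{324} - - \frac{1657095}{4659949} = - \frac{1497619}{108} + \frac{1657095}{4659949} = - \frac{6978649195171}{503274492}$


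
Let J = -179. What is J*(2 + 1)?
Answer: -537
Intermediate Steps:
J*(2 + 1) = -179*(2 + 1) = -179*3 = -537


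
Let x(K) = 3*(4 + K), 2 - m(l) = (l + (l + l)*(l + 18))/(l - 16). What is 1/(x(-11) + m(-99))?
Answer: 5/598 ≈ 0.0083612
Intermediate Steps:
m(l) = 2 - (l + 2*l*(18 + l))/(-16 + l) (m(l) = 2 - (l + (l + l)*(l + 18))/(l - 16) = 2 - (l + (2*l)*(18 + l))/(-16 + l) = 2 - (l + 2*l*(18 + l))/(-16 + l))
x(K) = 12 + 3*K
1/(x(-11) + m(-99)) = 1/((12 + 3*(-11)) + (-32 - 35*(-99) - 2*(-99)**2)/(-16 - 99)) = 1/((12 - 33) + (-32 + 3465 - 2*9801)/(-115)) = 1/(-21 - (-32 + 3465 - 19602)/115) = 1/(-21 - 1/115*(-16169)) = 1/(-21 + 703/5) = 1/(598/5) = 5/598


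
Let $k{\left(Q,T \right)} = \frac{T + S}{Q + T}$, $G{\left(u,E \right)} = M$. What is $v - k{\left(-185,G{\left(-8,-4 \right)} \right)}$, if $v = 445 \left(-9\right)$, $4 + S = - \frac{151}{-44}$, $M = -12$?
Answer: $- \frac{34715893}{8668} \approx -4005.1$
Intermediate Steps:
$G{\left(u,E \right)} = -12$
$S = - \frac{25}{44}$ ($S = -4 - \frac{151}{-44} = -4 - - \frac{151}{44} = -4 + \frac{151}{44} = - \frac{25}{44} \approx -0.56818$)
$v = -4005$
$k{\left(Q,T \right)} = \frac{- \frac{25}{44} + T}{Q + T}$ ($k{\left(Q,T \right)} = \frac{T - \frac{25}{44}}{Q + T} = \frac{- \frac{25}{44} + T}{Q + T}$)
$v - k{\left(-185,G{\left(-8,-4 \right)} \right)} = -4005 - \frac{- \frac{25}{44} - 12}{-185 - 12} = -4005 - \frac{1}{-197} \left(- \frac{553}{44}\right) = -4005 - \left(- \frac{1}{197}\right) \left(- \frac{553}{44}\right) = -4005 - \frac{553}{8668} = - \frac{34715893}{8668}$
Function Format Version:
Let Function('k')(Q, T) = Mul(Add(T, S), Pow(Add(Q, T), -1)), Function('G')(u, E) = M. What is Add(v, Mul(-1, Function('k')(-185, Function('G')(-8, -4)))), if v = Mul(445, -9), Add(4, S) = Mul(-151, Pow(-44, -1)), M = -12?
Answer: Rational(-34715893, 8668) ≈ -4005.1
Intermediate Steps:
Function('G')(u, E) = -12
S = Rational(-25, 44) (S = Add(-4, Mul(-151, Pow(-44, -1))) = Add(-4, Mul(-151, Rational(-1, 44))) = Add(-4, Rational(151, 44)) = Rational(-25, 44) ≈ -0.56818)
v = -4005
Function('k')(Q, T) = Mul(Pow(Add(Q, T), -1), Add(Rational(-25, 44), T)) (Function('k')(Q, T) = Mul(Add(T, Rational(-25, 44)), Pow(Add(Q, T), -1)) = Mul(Add(Rational(-25, 44), T), Pow(Add(Q, T), -1)) = Mul(Pow(Add(Q, T), -1), Add(Rational(-25, 44), T)))
Add(v, Mul(-1, Function('k')(-185, Function('G')(-8, -4)))) = Add(-4005, Mul(-1, Mul(Pow(Add(-185, -12), -1), Add(Rational(-25, 44), -12)))) = Add(-4005, Mul(-1, Mul(Pow(-197, -1), Rational(-553, 44)))) = Add(-4005, Mul(-1, Mul(Rational(-1, 197), Rational(-553, 44)))) = Add(-4005, Mul(-1, Rational(553, 8668))) = Add(-4005, Rational(-553, 8668)) = Rational(-34715893, 8668)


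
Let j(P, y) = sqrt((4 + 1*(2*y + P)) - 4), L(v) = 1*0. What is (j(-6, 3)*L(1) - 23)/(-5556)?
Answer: 23/5556 ≈ 0.0041397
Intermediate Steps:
L(v) = 0
j(P, y) = sqrt(P + 2*y) (j(P, y) = sqrt((4 + 1*(P + 2*y)) - 4) = sqrt((4 + (P + 2*y)) - 4) = sqrt((4 + P + 2*y) - 4) = sqrt(P + 2*y))
(j(-6, 3)*L(1) - 23)/(-5556) = (sqrt(-6 + 2*3)*0 - 23)/(-5556) = (sqrt(-6 + 6)*0 - 23)*(-1/5556) = (sqrt(0)*0 - 23)*(-1/5556) = (0*0 - 23)*(-1/5556) = (0 - 23)*(-1/5556) = -23*(-1/5556) = 23/5556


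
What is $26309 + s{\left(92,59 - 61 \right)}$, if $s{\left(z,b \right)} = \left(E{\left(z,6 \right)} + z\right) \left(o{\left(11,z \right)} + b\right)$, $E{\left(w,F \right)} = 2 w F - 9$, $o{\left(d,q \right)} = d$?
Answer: $36992$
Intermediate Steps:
$E{\left(w,F \right)} = -9 + 2 F w$ ($E{\left(w,F \right)} = 2 F w - 9 = -9 + 2 F w$)
$s{\left(z,b \right)} = \left(-9 + 13 z\right) \left(11 + b\right)$ ($s{\left(z,b \right)} = \left(\left(-9 + 2 \cdot 6 z\right) + z\right) \left(11 + b\right) = \left(\left(-9 + 12 z\right) + z\right) \left(11 + b\right) = \left(-9 + 13 z\right) \left(11 + b\right)$)
$26309 + s{\left(92,59 - 61 \right)} = 26309 + \left(-99 - 9 \left(59 - 61\right) + 143 \cdot 92 + 13 \left(59 - 61\right) 92\right) = 26309 + \left(-99 - 9 \left(59 - 61\right) + 13156 + 13 \left(59 - 61\right) 92\right) = 26309 + \left(-99 - -18 + 13156 + 13 \left(-2\right) 92\right) = 26309 + \left(-99 + 18 + 13156 - 2392\right) = 26309 + 10683 = 36992$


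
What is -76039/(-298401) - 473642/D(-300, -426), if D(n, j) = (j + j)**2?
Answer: -14356372031/36101746584 ≈ -0.39766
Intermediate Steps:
D(n, j) = 4*j**2 (D(n, j) = (2*j)**2 = 4*j**2)
-76039/(-298401) - 473642/D(-300, -426) = -76039/(-298401) - 473642/(4*(-426)**2) = -76039*(-1/298401) - 473642/(4*181476) = 76039/298401 - 473642/725904 = 76039/298401 - 473642*1/725904 = 76039/298401 - 236821/362952 = -14356372031/36101746584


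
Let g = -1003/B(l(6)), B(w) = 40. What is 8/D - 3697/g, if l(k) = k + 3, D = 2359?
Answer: 348856944/2366077 ≈ 147.44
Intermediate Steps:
l(k) = 3 + k
g = -1003/40 ≈ -25.075
8/D - 3697/g = 8/2359 - 3697/(-1003/40) = 8*(1/2359) - 3697*(-40/1003) = 8/2359 + 147880/1003 = 348856944/2366077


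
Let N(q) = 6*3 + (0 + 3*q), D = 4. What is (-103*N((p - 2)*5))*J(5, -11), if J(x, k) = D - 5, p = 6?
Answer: 8034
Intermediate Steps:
J(x, k) = -1 (J(x, k) = 4 - 5 = -1)
N(q) = 18 + 3*q
(-103*N((p - 2)*5))*J(5, -11) = -103*(18 + 3*((6 - 2)*5))*(-1) = -103*(18 + 3*(4*5))*(-1) = -103*(18 + 3*20)*(-1) = -103*(18 + 60)*(-1) = -103*78*(-1) = -8034*(-1) = 8034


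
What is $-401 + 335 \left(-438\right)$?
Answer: $-147131$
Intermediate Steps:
$-401 + 335 \left(-438\right) = -401 - 146730 = -147131$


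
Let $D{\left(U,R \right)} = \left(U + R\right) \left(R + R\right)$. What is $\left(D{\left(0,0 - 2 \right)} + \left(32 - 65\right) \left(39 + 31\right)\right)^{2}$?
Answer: $5299204$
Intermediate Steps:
$D{\left(U,R \right)} = 2 R \left(R + U\right)$ ($D{\left(U,R \right)} = \left(R + U\right) 2 R = 2 R \left(R + U\right)$)
$\left(D{\left(0,0 - 2 \right)} + \left(32 - 65\right) \left(39 + 31\right)\right)^{2} = \left(2 \left(0 - 2\right) \left(\left(0 - 2\right) + 0\right) + \left(32 - 65\right) \left(39 + 31\right)\right)^{2} = \left(2 \left(0 - 2\right) \left(\left(0 - 2\right) + 0\right) - 2310\right)^{2} = \left(2 \left(-2\right) \left(-2 + 0\right) - 2310\right)^{2} = \left(2 \left(-2\right) \left(-2\right) - 2310\right)^{2} = \left(8 - 2310\right)^{2} = \left(-2302\right)^{2} = 5299204$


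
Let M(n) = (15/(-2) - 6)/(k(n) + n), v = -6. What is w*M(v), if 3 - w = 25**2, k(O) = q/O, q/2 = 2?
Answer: -25191/20 ≈ -1259.6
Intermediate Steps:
q = 4 (q = 2*2 = 4)
k(O) = 4/O
M(n) = -27/(2*(n + 4/n)) (M(n) = (15/(-2) - 6)/(4/n + n) = (15*(-1/2) - 6)/(n + 4/n) = (-15/2 - 6)/(n + 4/n) = -27/(2*(n + 4/n)))
w = -622 (w = 3 - 1*25**2 = 3 - 1*625 = 3 - 625 = -622)
w*M(v) = -(-16794)*(-6)/(8 + 2*(-6)**2) = -(-16794)*(-6)/(8 + 2*36) = -(-16794)*(-6)/(8 + 72) = -(-16794)*(-6)/80 = -622*81/40 = -25191/20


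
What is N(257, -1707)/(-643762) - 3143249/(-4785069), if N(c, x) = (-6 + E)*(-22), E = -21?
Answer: 1010330965876/1540222794789 ≈ 0.65596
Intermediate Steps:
N(c, x) = 594 (N(c, x) = (-6 - 21)*(-22) = -27*(-22) = 594)
N(257, -1707)/(-643762) - 3143249/(-4785069) = 594/(-643762) - 3143249/(-4785069) = 594*(-1/643762) - 3143249*(-1/4785069) = -297/321881 + 3143249/4785069 = 1010330965876/1540222794789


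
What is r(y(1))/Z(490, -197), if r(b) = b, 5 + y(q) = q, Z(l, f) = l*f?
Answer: 2/48265 ≈ 4.1438e-5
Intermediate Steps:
Z(l, f) = f*l
y(q) = -5 + q
r(y(1))/Z(490, -197) = (-5 + 1)/((-197*490)) = -4/(-96530) = -4*(-1/96530) = 2/48265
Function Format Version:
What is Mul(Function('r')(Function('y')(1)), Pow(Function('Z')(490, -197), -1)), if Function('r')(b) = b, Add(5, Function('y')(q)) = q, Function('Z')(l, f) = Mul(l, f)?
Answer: Rational(2, 48265) ≈ 4.1438e-5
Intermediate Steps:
Function('Z')(l, f) = Mul(f, l)
Function('y')(q) = Add(-5, q)
Mul(Function('r')(Function('y')(1)), Pow(Function('Z')(490, -197), -1)) = Mul(Add(-5, 1), Pow(Mul(-197, 490), -1)) = Mul(-4, Pow(-96530, -1)) = Mul(-4, Rational(-1, 96530)) = Rational(2, 48265)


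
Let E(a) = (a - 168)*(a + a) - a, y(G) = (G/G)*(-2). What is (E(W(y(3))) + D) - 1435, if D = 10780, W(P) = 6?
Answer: 7395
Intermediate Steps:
y(G) = -2 (y(G) = 1*(-2) = -2)
E(a) = -a + 2*a*(-168 + a) (E(a) = (-168 + a)*(2*a) - a = 2*a*(-168 + a) - a = -a + 2*a*(-168 + a))
(E(W(y(3))) + D) - 1435 = (6*(-337 + 2*6) + 10780) - 1435 = (6*(-337 + 12) + 10780) - 1435 = (6*(-325) + 10780) - 1435 = (-1950 + 10780) - 1435 = 8830 - 1435 = 7395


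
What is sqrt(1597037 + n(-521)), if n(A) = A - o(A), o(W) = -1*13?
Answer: sqrt(1596529) ≈ 1263.5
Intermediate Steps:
o(W) = -13
n(A) = 13 + A (n(A) = A - 1*(-13) = A + 13 = 13 + A)
sqrt(1597037 + n(-521)) = sqrt(1597037 + (13 - 521)) = sqrt(1597037 - 508) = sqrt(1596529)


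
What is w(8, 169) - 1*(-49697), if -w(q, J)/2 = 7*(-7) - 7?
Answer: 49809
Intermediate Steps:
w(q, J) = 112 (w(q, J) = -2*(7*(-7) - 7) = -2*(-49 - 7) = -2*(-56) = 112)
w(8, 169) - 1*(-49697) = 112 - 1*(-49697) = 112 + 49697 = 49809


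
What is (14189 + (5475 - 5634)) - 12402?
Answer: 1628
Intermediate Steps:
(14189 + (5475 - 5634)) - 12402 = (14189 - 159) - 12402 = 14030 - 12402 = 1628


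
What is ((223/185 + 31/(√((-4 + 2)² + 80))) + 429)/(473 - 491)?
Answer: -39794/1665 - 31*√21/756 ≈ -24.088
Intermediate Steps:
((223/185 + 31/(√((-4 + 2)² + 80))) + 429)/(473 - 491) = ((223*(1/185) + 31/(√((-2)² + 80))) + 429)/(-18) = ((223/185 + 31/(√(4 + 80))) + 429)*(-1/18) = ((223/185 + 31/(√84)) + 429)*(-1/18) = ((223/185 + 31/((2*√21))) + 429)*(-1/18) = ((223/185 + 31*(√21/42)) + 429)*(-1/18) = ((223/185 + 31*√21/42) + 429)*(-1/18) = (79588/185 + 31*√21/42)*(-1/18) = -39794/1665 - 31*√21/756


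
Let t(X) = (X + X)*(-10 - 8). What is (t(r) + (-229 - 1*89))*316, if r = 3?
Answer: -134616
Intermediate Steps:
t(X) = -36*X (t(X) = (2*X)*(-18) = -36*X)
(t(r) + (-229 - 1*89))*316 = (-36*3 + (-229 - 1*89))*316 = (-108 + (-229 - 89))*316 = (-108 - 318)*316 = -426*316 = -134616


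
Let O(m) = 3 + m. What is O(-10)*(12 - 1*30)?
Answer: 126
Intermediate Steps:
O(-10)*(12 - 1*30) = (3 - 10)*(12 - 1*30) = -7*(12 - 30) = -7*(-18) = 126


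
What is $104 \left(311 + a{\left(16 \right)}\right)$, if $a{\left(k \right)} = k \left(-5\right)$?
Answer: $24024$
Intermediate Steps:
$a{\left(k \right)} = - 5 k$
$104 \left(311 + a{\left(16 \right)}\right) = 104 \left(311 - 80\right) = 104 \cdot 231 = 24024$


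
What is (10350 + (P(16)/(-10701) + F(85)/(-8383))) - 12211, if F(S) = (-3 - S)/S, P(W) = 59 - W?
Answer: -14190249711532/7625051055 ≈ -1861.0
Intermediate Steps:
F(S) = (-3 - S)/S
(10350 + (P(16)/(-10701) + F(85)/(-8383))) - 12211 = (10350 + ((59 - 1*16)/(-10701) + ((-3 - 1*85)/85)/(-8383))) - 12211 = (10350 + ((59 - 16)*(-1/10701) + ((-3 - 85)/85)*(-1/8383))) - 12211 = (10350 + (43*(-1/10701) + ((1/85)*(-88))*(-1/8383))) - 12211 = (10350 + (-43/10701 - 88/85*(-1/8383))) - 12211 = (10350 + (-43/10701 + 88/712555)) - 12211 = (10350 - 29698177/7625051055) - 12211 = 78919248721073/7625051055 - 12211 = -14190249711532/7625051055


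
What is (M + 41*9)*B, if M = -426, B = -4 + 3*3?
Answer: -285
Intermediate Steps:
B = 5 (B = -4 + 9 = 5)
(M + 41*9)*B = (-426 + 41*9)*5 = (-426 + 369)*5 = -57*5 = -285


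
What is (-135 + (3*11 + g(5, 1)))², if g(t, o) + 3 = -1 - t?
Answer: 12321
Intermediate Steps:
g(t, o) = -4 - t (g(t, o) = -3 + (-1 - t) = -4 - t)
(-135 + (3*11 + g(5, 1)))² = (-135 + (3*11 + (-4 - 1*5)))² = (-135 + (33 + (-4 - 5)))² = (-135 + (33 - 9))² = (-135 + 24)² = (-111)² = 12321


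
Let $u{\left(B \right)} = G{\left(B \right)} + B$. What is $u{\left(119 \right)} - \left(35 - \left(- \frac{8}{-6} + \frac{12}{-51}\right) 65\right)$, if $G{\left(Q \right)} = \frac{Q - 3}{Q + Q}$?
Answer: $\frac{55642}{357} \approx 155.86$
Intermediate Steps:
$G{\left(Q \right)} = \frac{-3 + Q}{2 Q}$
$u{\left(B \right)} = B + \frac{-3 + B}{2 B}$ ($u{\left(B \right)} = \frac{-3 + B}{2 B} + B = B + \frac{-3 + B}{2 B}$)
$u{\left(119 \right)} - \left(35 - \left(- \frac{8}{-6} + \frac{12}{-51}\right) 65\right) = \left(\frac{1}{2} + 119 - \frac{3}{2 \cdot 119}\right) - \left(35 - \left(- \frac{8}{-6} + \frac{12}{-51}\right) 65\right) = \left(\frac{1}{2} + 119 - \frac{3}{238}\right) - \left(35 - \left(\left(-8\right) \left(- \frac{1}{6}\right) + 12 \left(- \frac{1}{51}\right)\right) 65\right) = \left(\frac{1}{2} + 119 - \frac{3}{238}\right) - \left(35 - \left(\frac{4}{3} - \frac{4}{17}\right) 65\right) = \frac{14219}{119} + \left(\frac{56}{51} \cdot 65 - 35\right) = \frac{14219}{119} + \left(\frac{3640}{51} - 35\right) = \frac{14219}{119} + \frac{1855}{51} = \frac{55642}{357}$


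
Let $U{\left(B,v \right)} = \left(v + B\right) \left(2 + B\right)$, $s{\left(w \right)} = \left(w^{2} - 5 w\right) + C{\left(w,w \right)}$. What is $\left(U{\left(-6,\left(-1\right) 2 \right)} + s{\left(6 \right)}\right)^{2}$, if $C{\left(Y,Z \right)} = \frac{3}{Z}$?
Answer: $\frac{5929}{4} \approx 1482.3$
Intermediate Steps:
$s{\left(w \right)} = w^{2} - 5 w + \frac{3}{w}$ ($s{\left(w \right)} = \left(w^{2} - 5 w\right) + \frac{3}{w} = w^{2} - 5 w + \frac{3}{w}$)
$U{\left(B,v \right)} = \left(2 + B\right) \left(B + v\right)$ ($U{\left(B,v \right)} = \left(B + v\right) \left(2 + B\right) = \left(2 + B\right) \left(B + v\right)$)
$\left(U{\left(-6,\left(-1\right) 2 \right)} + s{\left(6 \right)}\right)^{2} = \left(\left(\left(-6\right)^{2} + 2 \left(-6\right) + 2 \left(\left(-1\right) 2\right) - 6 \left(\left(-1\right) 2\right)\right) + \frac{3 + 6^{2} \left(-5 + 6\right)}{6}\right)^{2} = \left(\left(36 - 12 + 2 \left(-2\right) - -12\right) + \frac{3 + 36 \cdot 1}{6}\right)^{2} = \left(\left(36 - 12 - 4 + 12\right) + \frac{3 + 36}{6}\right)^{2} = \left(32 + \frac{1}{6} \cdot 39\right)^{2} = \left(32 + \frac{13}{2}\right)^{2} = \left(\frac{77}{2}\right)^{2} = \frac{5929}{4}$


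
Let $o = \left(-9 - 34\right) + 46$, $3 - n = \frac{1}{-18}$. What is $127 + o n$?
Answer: $\frac{817}{6} \approx 136.17$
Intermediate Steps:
$n = \frac{55}{18}$ ($n = 3 - \frac{1}{-18} = 3 - - \frac{1}{18} = 3 + \frac{1}{18} = \frac{55}{18} \approx 3.0556$)
$o = 3$ ($o = -43 + 46 = 3$)
$127 + o n = 127 + 3 \cdot \frac{55}{18} = 127 + \frac{55}{6} = \frac{817}{6}$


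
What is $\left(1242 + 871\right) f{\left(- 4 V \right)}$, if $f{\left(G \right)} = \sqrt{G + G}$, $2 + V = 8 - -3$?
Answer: $12678 i \sqrt{2} \approx 17929.0 i$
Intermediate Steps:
$V = 9$ ($V = -2 + \left(8 - -3\right) = -2 + \left(8 + 3\right) = -2 + 11 = 9$)
$f{\left(G \right)} = \sqrt{2} \sqrt{G}$ ($f{\left(G \right)} = \sqrt{2 G} = \sqrt{2} \sqrt{G}$)
$\left(1242 + 871\right) f{\left(- 4 V \right)} = \left(1242 + 871\right) \sqrt{2} \sqrt{\left(-4\right) 9} = 2113 \sqrt{2} \sqrt{-36} = 2113 \sqrt{2} \cdot 6 i = 2113 \cdot 6 i \sqrt{2} = 12678 i \sqrt{2}$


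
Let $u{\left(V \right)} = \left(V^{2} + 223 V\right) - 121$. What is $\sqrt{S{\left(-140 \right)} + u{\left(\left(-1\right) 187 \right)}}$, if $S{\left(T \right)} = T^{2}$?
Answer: $\sqrt{12747} \approx 112.9$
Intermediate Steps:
$u{\left(V \right)} = -121 + V^{2} + 223 V$
$\sqrt{S{\left(-140 \right)} + u{\left(\left(-1\right) 187 \right)}} = \sqrt{\left(-140\right)^{2} + \left(-121 + \left(\left(-1\right) 187\right)^{2} + 223 \left(\left(-1\right) 187\right)\right)} = \sqrt{19600 + \left(-121 + \left(-187\right)^{2} + 223 \left(-187\right)\right)} = \sqrt{19600 - 6853} = \sqrt{12747}$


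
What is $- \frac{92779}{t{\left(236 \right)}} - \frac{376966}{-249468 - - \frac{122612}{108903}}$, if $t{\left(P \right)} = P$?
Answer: $- \frac{313862844833555}{801446884264} \approx -391.62$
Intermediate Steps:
$- \frac{92779}{t{\left(236 \right)}} - \frac{376966}{-249468 - - \frac{122612}{108903}} = - \frac{92779}{236} - \frac{376966}{-249468 - - \frac{122612}{108903}} = - \frac{92779}{236} - \frac{376966}{-249468 + \frac{122612}{108903}} = - \frac{92779}{236} - \frac{376966}{- \frac{27167690992}{108903}} = - \frac{92779}{236} - - \frac{20526364149}{13583845496} = - \frac{92779}{236} + \frac{20526364149}{13583845496} = - \frac{313862844833555}{801446884264}$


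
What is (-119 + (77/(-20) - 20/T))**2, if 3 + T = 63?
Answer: 54626881/3600 ≈ 15174.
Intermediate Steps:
T = 60 (T = -3 + 63 = 60)
(-119 + (77/(-20) - 20/T))**2 = (-119 + (77/(-20) - 20/60))**2 = (-119 + (77*(-1/20) - 20*1/60))**2 = (-119 + (-77/20 - 1/3))**2 = (-119 - 251/60)**2 = (-7391/60)**2 = 54626881/3600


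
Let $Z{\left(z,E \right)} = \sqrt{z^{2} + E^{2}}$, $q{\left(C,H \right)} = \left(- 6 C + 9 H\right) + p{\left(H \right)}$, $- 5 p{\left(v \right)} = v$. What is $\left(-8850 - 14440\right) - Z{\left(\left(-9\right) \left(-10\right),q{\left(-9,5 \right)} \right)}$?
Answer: $-23290 - 2 \sqrt{4426} \approx -23423.0$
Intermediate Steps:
$p{\left(v \right)} = - \frac{v}{5}$
$q{\left(C,H \right)} = - 6 C + \frac{44 H}{5}$ ($q{\left(C,H \right)} = \left(- 6 C + 9 H\right) - \frac{H}{5} = - 6 C + \frac{44 H}{5}$)
$Z{\left(z,E \right)} = \sqrt{E^{2} + z^{2}}$
$\left(-8850 - 14440\right) - Z{\left(\left(-9\right) \left(-10\right),q{\left(-9,5 \right)} \right)} = \left(-8850 - 14440\right) - \sqrt{\left(\left(-6\right) \left(-9\right) + \frac{44}{5} \cdot 5\right)^{2} + \left(\left(-9\right) \left(-10\right)\right)^{2}} = \left(-8850 - 14440\right) - \sqrt{\left(54 + 44\right)^{2} + 90^{2}} = -23290 - \sqrt{98^{2} + 8100} = -23290 - \sqrt{9604 + 8100} = -23290 - \sqrt{17704} = -23290 - 2 \sqrt{4426}$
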